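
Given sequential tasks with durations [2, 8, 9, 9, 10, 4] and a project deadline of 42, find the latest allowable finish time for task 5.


LF(activity 5) = deadline - sum of successor durations
Successors: activities 6 through 6 with durations [4]
Sum of successor durations = 4
LF = 42 - 4 = 38

38


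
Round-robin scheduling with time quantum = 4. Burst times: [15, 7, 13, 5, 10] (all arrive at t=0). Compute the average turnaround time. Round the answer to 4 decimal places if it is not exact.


Time quantum = 4
Execution trace:
  J1 runs 4 units, time = 4
  J2 runs 4 units, time = 8
  J3 runs 4 units, time = 12
  J4 runs 4 units, time = 16
  J5 runs 4 units, time = 20
  J1 runs 4 units, time = 24
  J2 runs 3 units, time = 27
  J3 runs 4 units, time = 31
  J4 runs 1 units, time = 32
  J5 runs 4 units, time = 36
  J1 runs 4 units, time = 40
  J3 runs 4 units, time = 44
  J5 runs 2 units, time = 46
  J1 runs 3 units, time = 49
  J3 runs 1 units, time = 50
Finish times: [49, 27, 50, 32, 46]
Average turnaround = 204/5 = 40.8

40.8


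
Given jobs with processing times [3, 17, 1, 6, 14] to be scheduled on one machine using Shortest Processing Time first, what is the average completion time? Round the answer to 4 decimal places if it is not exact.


Sort jobs by processing time (SPT order): [1, 3, 6, 14, 17]
Compute completion times sequentially:
  Job 1: processing = 1, completes at 1
  Job 2: processing = 3, completes at 4
  Job 3: processing = 6, completes at 10
  Job 4: processing = 14, completes at 24
  Job 5: processing = 17, completes at 41
Sum of completion times = 80
Average completion time = 80/5 = 16.0

16.0


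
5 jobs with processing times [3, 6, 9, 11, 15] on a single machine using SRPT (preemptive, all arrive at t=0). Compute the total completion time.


Since all jobs arrive at t=0, SRPT equals SPT ordering.
SPT order: [3, 6, 9, 11, 15]
Completion times:
  Job 1: p=3, C=3
  Job 2: p=6, C=9
  Job 3: p=9, C=18
  Job 4: p=11, C=29
  Job 5: p=15, C=44
Total completion time = 3 + 9 + 18 + 29 + 44 = 103

103


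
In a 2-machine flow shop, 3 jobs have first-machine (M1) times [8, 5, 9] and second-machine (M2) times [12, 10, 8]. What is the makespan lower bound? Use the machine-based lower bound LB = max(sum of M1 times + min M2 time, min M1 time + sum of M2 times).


LB1 = sum(M1 times) + min(M2 times) = 22 + 8 = 30
LB2 = min(M1 times) + sum(M2 times) = 5 + 30 = 35
Lower bound = max(LB1, LB2) = max(30, 35) = 35

35


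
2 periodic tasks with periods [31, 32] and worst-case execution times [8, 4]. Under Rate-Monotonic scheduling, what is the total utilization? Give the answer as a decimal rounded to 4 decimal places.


Compute individual utilizations (exact fractions):
  Task 1: C/T = 8/31 (approx. 0.2581)
  Task 2: C/T = 4/32 = 1/8 (approx. 0.125)
Total utilization U = 8/31 + 1/8 = 95/248
Rounded to 4 decimal places: U = 0.3831
RM (Liu & Layland) bound for 2 tasks = 0.828427; compare with U = 95/248 (approx. 0.383065)
U <= bound, so schedulable by RM sufficient condition.

0.3831


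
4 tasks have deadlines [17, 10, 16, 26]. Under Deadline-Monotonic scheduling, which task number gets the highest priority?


Sort tasks by relative deadline (ascending):
  Task 2: deadline = 10
  Task 3: deadline = 16
  Task 1: deadline = 17
  Task 4: deadline = 26
Priority order (highest first): [2, 3, 1, 4]
Highest priority task = 2

2


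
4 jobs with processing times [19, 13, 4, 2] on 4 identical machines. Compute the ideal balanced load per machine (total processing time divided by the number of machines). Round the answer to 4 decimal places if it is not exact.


Total processing time = 19 + 13 + 4 + 2 = 38
Number of machines = 4
Ideal balanced load = 38 / 4 = 9.5

9.5


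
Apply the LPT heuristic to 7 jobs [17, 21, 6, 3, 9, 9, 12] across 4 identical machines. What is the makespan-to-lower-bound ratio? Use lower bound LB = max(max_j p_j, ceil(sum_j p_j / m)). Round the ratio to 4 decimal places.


LPT order: [21, 17, 12, 9, 9, 6, 3]
Machine loads after assignment: [21, 20, 18, 18]
LPT makespan = 21
Lower bound = max(max_job, ceil(total/4)) = max(21, 20) = 21
Ratio = 21 / 21 = 1.0

1.0


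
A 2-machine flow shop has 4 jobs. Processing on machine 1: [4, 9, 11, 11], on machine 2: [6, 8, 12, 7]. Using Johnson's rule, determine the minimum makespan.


Apply Johnson's rule:
  Group 1 (a <= b): [(1, 4, 6), (3, 11, 12)]
  Group 2 (a > b): [(2, 9, 8), (4, 11, 7)]
Optimal job order: [1, 3, 2, 4]
Schedule:
  Job 1: M1 done at 4, M2 done at 10
  Job 3: M1 done at 15, M2 done at 27
  Job 2: M1 done at 24, M2 done at 35
  Job 4: M1 done at 35, M2 done at 42
Makespan = 42

42


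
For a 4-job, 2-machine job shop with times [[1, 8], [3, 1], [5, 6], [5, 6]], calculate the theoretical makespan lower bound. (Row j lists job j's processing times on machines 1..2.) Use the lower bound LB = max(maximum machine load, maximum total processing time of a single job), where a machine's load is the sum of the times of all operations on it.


Machine loads:
  Machine 1: 1 + 3 + 5 + 5 = 14
  Machine 2: 8 + 1 + 6 + 6 = 21
Max machine load = 21
Job totals:
  Job 1: 9
  Job 2: 4
  Job 3: 11
  Job 4: 11
Max job total = 11
Lower bound = max(21, 11) = 21

21


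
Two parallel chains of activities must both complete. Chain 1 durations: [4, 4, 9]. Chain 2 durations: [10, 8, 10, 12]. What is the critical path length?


Path A total = 4 + 4 + 9 = 17
Path B total = 10 + 8 + 10 + 12 = 40
Critical path = longest path = max(17, 40) = 40

40


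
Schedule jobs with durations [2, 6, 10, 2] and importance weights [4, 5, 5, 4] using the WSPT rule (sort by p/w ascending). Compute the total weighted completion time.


Compute p/w ratios and sort ascending (WSPT): [(2, 4), (2, 4), (6, 5), (10, 5)]
Compute weighted completion times:
  Job (p=2,w=4): C=2, w*C=4*2=8
  Job (p=2,w=4): C=4, w*C=4*4=16
  Job (p=6,w=5): C=10, w*C=5*10=50
  Job (p=10,w=5): C=20, w*C=5*20=100
Total weighted completion time = 174

174


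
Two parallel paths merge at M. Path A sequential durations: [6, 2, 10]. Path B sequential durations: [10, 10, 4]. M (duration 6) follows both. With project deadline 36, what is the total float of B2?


Forward pass: ES(B2) = sum of predecessors on chain B = 10
EF = ES + duration = 10 + 10 = 20
Backward pass: LF(M) = deadline = 36; LS(M) = 36 - 6 = 30
LF(B2) = LS(M) - sum(successors on chain B) = 30 - 4 = 26
LS = LF - duration = 26 - 10 = 16
Total float = LS - ES = 16 - 10 = 6

6


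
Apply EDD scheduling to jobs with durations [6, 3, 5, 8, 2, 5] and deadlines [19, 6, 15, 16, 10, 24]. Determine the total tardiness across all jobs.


Sort by due date (EDD order): [(3, 6), (2, 10), (5, 15), (8, 16), (6, 19), (5, 24)]
Compute completion times and tardiness:
  Job 1: p=3, d=6, C=3, tardiness=max(0,3-6)=0
  Job 2: p=2, d=10, C=5, tardiness=max(0,5-10)=0
  Job 3: p=5, d=15, C=10, tardiness=max(0,10-15)=0
  Job 4: p=8, d=16, C=18, tardiness=max(0,18-16)=2
  Job 5: p=6, d=19, C=24, tardiness=max(0,24-19)=5
  Job 6: p=5, d=24, C=29, tardiness=max(0,29-24)=5
Total tardiness = 12

12


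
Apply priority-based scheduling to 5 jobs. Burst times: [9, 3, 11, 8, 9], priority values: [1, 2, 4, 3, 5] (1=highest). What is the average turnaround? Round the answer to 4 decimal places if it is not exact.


Sort by priority (ascending = highest first):
Order: [(1, 9), (2, 3), (3, 8), (4, 11), (5, 9)]
Completion times:
  Priority 1, burst=9, C=9
  Priority 2, burst=3, C=12
  Priority 3, burst=8, C=20
  Priority 4, burst=11, C=31
  Priority 5, burst=9, C=40
Average turnaround = 112/5 = 22.4

22.4


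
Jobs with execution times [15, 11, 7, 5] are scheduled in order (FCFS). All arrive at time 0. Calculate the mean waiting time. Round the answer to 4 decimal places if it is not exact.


FCFS order (as given): [15, 11, 7, 5]
Waiting times:
  Job 1: wait = 0
  Job 2: wait = 15
  Job 3: wait = 26
  Job 4: wait = 33
Sum of waiting times = 74
Average waiting time = 74/4 = 18.5

18.5


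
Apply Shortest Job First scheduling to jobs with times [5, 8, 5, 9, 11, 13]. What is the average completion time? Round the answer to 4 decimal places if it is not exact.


SJF order (ascending): [5, 5, 8, 9, 11, 13]
Completion times:
  Job 1: burst=5, C=5
  Job 2: burst=5, C=10
  Job 3: burst=8, C=18
  Job 4: burst=9, C=27
  Job 5: burst=11, C=38
  Job 6: burst=13, C=51
Average completion = 149/6 = 24.8333

24.8333


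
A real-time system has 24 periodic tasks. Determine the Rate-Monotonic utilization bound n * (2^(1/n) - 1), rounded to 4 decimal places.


Compute 2^(1/24) = 1.0293022366
Subtract 1: 1.0293022366 - 1 = 0.0293022366
Multiply by n: 24 * 0.0293022366 = 0.7032536784
Round to 4 dp: 0.7033

0.7033


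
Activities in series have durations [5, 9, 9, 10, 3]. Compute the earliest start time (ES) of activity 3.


Activity 3 starts after activities 1 through 2 complete.
Predecessor durations: [5, 9]
ES = 5 + 9 = 14

14


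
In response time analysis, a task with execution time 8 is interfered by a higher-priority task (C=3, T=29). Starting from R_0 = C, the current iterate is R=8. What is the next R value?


R_next = C + ceil(R_prev / T_hp) * C_hp
ceil(8 / 29) = ceil(0.2759) = 1
Interference = 1 * 3 = 3
R_next = 8 + 3 = 11

11


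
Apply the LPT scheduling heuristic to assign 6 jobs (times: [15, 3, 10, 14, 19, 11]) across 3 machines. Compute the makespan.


Sort jobs in decreasing order (LPT): [19, 15, 14, 11, 10, 3]
Assign each job to the least loaded machine:
  Machine 1: jobs [19, 3], load = 22
  Machine 2: jobs [15, 10], load = 25
  Machine 3: jobs [14, 11], load = 25
Makespan = max load = 25

25


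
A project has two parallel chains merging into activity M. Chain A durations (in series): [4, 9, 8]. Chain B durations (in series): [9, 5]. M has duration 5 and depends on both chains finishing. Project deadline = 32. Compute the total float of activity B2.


Forward pass: ES(B2) = sum of predecessors on chain B = 9
EF = ES + duration = 9 + 5 = 14
Backward pass: LF(M) = deadline = 32; LS(M) = 32 - 5 = 27
LF(B2) = LS(M) - sum(successors on chain B) = 27 - 0 = 27
LS = LF - duration = 27 - 5 = 22
Total float = LS - ES = 22 - 9 = 13

13


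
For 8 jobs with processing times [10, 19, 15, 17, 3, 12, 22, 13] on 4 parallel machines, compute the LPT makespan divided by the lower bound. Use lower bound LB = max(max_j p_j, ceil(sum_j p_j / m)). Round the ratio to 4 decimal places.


LPT order: [22, 19, 17, 15, 13, 12, 10, 3]
Machine loads after assignment: [25, 29, 29, 28]
LPT makespan = 29
Lower bound = max(max_job, ceil(total/4)) = max(22, 28) = 28
Ratio = 29 / 28 = 1.0357

1.0357


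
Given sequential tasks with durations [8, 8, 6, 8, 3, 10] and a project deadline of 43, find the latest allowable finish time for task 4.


LF(activity 4) = deadline - sum of successor durations
Successors: activities 5 through 6 with durations [3, 10]
Sum of successor durations = 13
LF = 43 - 13 = 30

30


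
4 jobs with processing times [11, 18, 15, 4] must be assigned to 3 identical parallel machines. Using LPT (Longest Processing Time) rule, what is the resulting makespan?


Sort jobs in decreasing order (LPT): [18, 15, 11, 4]
Assign each job to the least loaded machine:
  Machine 1: jobs [18], load = 18
  Machine 2: jobs [15], load = 15
  Machine 3: jobs [11, 4], load = 15
Makespan = max load = 18

18


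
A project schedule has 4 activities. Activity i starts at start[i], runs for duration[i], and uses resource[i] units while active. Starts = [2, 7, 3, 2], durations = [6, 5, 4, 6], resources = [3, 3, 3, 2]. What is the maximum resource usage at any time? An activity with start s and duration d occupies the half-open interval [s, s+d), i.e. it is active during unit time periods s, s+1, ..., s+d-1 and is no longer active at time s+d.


Each activity i is active on [start_i, start_i + duration_i).
Compute total resource usage per time slot:
  t=0: active resources = [], total = 0
  t=1: active resources = [], total = 0
  t=2: active resources = [3, 2], total = 5
  t=3: active resources = [3, 3, 2], total = 8
  t=4: active resources = [3, 3, 2], total = 8
  t=5: active resources = [3, 3, 2], total = 8
  t=6: active resources = [3, 3, 2], total = 8
  t=7: active resources = [3, 3, 2], total = 8
  t=8: active resources = [3], total = 3
  t=9: active resources = [3], total = 3
  t=10: active resources = [3], total = 3
  t=11: active resources = [3], total = 3
Peak resource demand = 8

8


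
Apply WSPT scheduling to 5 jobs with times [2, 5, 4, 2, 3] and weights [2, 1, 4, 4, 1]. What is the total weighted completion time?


Compute p/w ratios and sort ascending (WSPT): [(2, 4), (2, 2), (4, 4), (3, 1), (5, 1)]
Compute weighted completion times:
  Job (p=2,w=4): C=2, w*C=4*2=8
  Job (p=2,w=2): C=4, w*C=2*4=8
  Job (p=4,w=4): C=8, w*C=4*8=32
  Job (p=3,w=1): C=11, w*C=1*11=11
  Job (p=5,w=1): C=16, w*C=1*16=16
Total weighted completion time = 75

75


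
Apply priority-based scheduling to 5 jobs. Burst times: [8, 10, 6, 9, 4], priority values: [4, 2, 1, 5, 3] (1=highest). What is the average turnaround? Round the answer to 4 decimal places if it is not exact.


Sort by priority (ascending = highest first):
Order: [(1, 6), (2, 10), (3, 4), (4, 8), (5, 9)]
Completion times:
  Priority 1, burst=6, C=6
  Priority 2, burst=10, C=16
  Priority 3, burst=4, C=20
  Priority 4, burst=8, C=28
  Priority 5, burst=9, C=37
Average turnaround = 107/5 = 21.4

21.4


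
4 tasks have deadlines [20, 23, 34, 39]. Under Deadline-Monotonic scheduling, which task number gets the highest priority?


Sort tasks by relative deadline (ascending):
  Task 1: deadline = 20
  Task 2: deadline = 23
  Task 3: deadline = 34
  Task 4: deadline = 39
Priority order (highest first): [1, 2, 3, 4]
Highest priority task = 1

1


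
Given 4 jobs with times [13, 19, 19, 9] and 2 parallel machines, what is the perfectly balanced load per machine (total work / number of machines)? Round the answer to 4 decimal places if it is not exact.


Total processing time = 13 + 19 + 19 + 9 = 60
Number of machines = 2
Ideal balanced load = 60 / 2 = 30.0

30.0


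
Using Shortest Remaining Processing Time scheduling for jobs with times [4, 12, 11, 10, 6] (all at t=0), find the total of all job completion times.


Since all jobs arrive at t=0, SRPT equals SPT ordering.
SPT order: [4, 6, 10, 11, 12]
Completion times:
  Job 1: p=4, C=4
  Job 2: p=6, C=10
  Job 3: p=10, C=20
  Job 4: p=11, C=31
  Job 5: p=12, C=43
Total completion time = 4 + 10 + 20 + 31 + 43 = 108

108


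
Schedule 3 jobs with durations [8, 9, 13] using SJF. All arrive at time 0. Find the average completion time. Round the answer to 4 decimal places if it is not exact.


SJF order (ascending): [8, 9, 13]
Completion times:
  Job 1: burst=8, C=8
  Job 2: burst=9, C=17
  Job 3: burst=13, C=30
Average completion = 55/3 = 18.3333

18.3333


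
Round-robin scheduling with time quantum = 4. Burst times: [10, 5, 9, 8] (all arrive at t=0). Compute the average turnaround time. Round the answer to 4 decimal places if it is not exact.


Time quantum = 4
Execution trace:
  J1 runs 4 units, time = 4
  J2 runs 4 units, time = 8
  J3 runs 4 units, time = 12
  J4 runs 4 units, time = 16
  J1 runs 4 units, time = 20
  J2 runs 1 units, time = 21
  J3 runs 4 units, time = 25
  J4 runs 4 units, time = 29
  J1 runs 2 units, time = 31
  J3 runs 1 units, time = 32
Finish times: [31, 21, 32, 29]
Average turnaround = 113/4 = 28.25

28.25


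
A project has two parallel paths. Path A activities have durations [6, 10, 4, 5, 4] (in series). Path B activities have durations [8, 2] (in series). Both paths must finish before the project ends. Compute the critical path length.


Path A total = 6 + 10 + 4 + 5 + 4 = 29
Path B total = 8 + 2 = 10
Critical path = longest path = max(29, 10) = 29

29


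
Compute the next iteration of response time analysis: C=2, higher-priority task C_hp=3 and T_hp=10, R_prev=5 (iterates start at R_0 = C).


R_next = C + ceil(R_prev / T_hp) * C_hp
ceil(5 / 10) = ceil(0.5) = 1
Interference = 1 * 3 = 3
R_next = 2 + 3 = 5
R_next = R_prev, so the iteration has converged (response time = 5).

5


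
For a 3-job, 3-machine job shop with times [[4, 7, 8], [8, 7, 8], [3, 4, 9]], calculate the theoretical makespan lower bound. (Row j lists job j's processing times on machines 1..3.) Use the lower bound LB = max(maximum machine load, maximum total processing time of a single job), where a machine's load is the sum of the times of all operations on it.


Machine loads:
  Machine 1: 4 + 8 + 3 = 15
  Machine 2: 7 + 7 + 4 = 18
  Machine 3: 8 + 8 + 9 = 25
Max machine load = 25
Job totals:
  Job 1: 19
  Job 2: 23
  Job 3: 16
Max job total = 23
Lower bound = max(25, 23) = 25

25


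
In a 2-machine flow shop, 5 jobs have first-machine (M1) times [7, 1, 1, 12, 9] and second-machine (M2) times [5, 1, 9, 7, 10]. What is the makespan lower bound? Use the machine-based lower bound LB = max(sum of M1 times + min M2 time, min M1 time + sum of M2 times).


LB1 = sum(M1 times) + min(M2 times) = 30 + 1 = 31
LB2 = min(M1 times) + sum(M2 times) = 1 + 32 = 33
Lower bound = max(LB1, LB2) = max(31, 33) = 33

33


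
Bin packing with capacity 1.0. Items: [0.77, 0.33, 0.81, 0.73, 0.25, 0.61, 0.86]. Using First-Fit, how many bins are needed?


Place items sequentially using First-Fit:
  Item 0.77 -> new Bin 1
  Item 0.33 -> new Bin 2
  Item 0.81 -> new Bin 3
  Item 0.73 -> new Bin 4
  Item 0.25 -> Bin 2 (now 0.58)
  Item 0.61 -> new Bin 5
  Item 0.86 -> new Bin 6
Total bins used = 6

6


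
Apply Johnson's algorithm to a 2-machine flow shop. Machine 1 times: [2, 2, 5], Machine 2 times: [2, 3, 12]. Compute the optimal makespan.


Apply Johnson's rule:
  Group 1 (a <= b): [(1, 2, 2), (2, 2, 3), (3, 5, 12)]
  Group 2 (a > b): []
Optimal job order: [1, 2, 3]
Schedule:
  Job 1: M1 done at 2, M2 done at 4
  Job 2: M1 done at 4, M2 done at 7
  Job 3: M1 done at 9, M2 done at 21
Makespan = 21

21


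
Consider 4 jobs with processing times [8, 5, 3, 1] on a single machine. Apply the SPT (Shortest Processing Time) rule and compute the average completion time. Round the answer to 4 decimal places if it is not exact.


Sort jobs by processing time (SPT order): [1, 3, 5, 8]
Compute completion times sequentially:
  Job 1: processing = 1, completes at 1
  Job 2: processing = 3, completes at 4
  Job 3: processing = 5, completes at 9
  Job 4: processing = 8, completes at 17
Sum of completion times = 31
Average completion time = 31/4 = 7.75

7.75


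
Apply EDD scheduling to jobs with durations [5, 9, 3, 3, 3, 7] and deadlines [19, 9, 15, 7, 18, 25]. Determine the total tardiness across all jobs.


Sort by due date (EDD order): [(3, 7), (9, 9), (3, 15), (3, 18), (5, 19), (7, 25)]
Compute completion times and tardiness:
  Job 1: p=3, d=7, C=3, tardiness=max(0,3-7)=0
  Job 2: p=9, d=9, C=12, tardiness=max(0,12-9)=3
  Job 3: p=3, d=15, C=15, tardiness=max(0,15-15)=0
  Job 4: p=3, d=18, C=18, tardiness=max(0,18-18)=0
  Job 5: p=5, d=19, C=23, tardiness=max(0,23-19)=4
  Job 6: p=7, d=25, C=30, tardiness=max(0,30-25)=5
Total tardiness = 12

12


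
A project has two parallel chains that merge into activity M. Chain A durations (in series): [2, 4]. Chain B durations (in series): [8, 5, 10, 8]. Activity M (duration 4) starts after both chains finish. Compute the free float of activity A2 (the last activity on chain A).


ES(A2) = sum of predecessors on chain A = 2
EF(A2) = ES + duration = 2 + 4 = 6
Successor of A2 is M. ES(M) = max(sum(A), sum(B)) = max(6, 31) = 31
Free float = ES(successor) - EF(current) = 31 - 6 = 25

25


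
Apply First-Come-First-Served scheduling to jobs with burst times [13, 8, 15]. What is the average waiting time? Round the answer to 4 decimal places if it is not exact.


FCFS order (as given): [13, 8, 15]
Waiting times:
  Job 1: wait = 0
  Job 2: wait = 13
  Job 3: wait = 21
Sum of waiting times = 34
Average waiting time = 34/3 = 11.3333

11.3333


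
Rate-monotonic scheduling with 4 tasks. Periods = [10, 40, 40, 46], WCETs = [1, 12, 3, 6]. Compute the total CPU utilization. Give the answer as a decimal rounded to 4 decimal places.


Compute individual utilizations (exact fractions):
  Task 1: C/T = 1/10 (approx. 0.1)
  Task 2: C/T = 12/40 = 3/10 (approx. 0.3)
  Task 3: C/T = 3/40 (approx. 0.075)
  Task 4: C/T = 6/46 = 3/23 (approx. 0.1304)
Total utilization U = 1/10 + 3/10 + 3/40 + 3/23 = 557/920
Rounded to 4 decimal places: U = 0.6054
RM (Liu & Layland) bound for 4 tasks = 0.756828; compare with U = 557/920 (approx. 0.605435)
U <= bound, so schedulable by RM sufficient condition.

0.6054


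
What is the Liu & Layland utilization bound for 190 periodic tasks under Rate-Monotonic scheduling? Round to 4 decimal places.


Compute 2^(1/190) = 1.0036548056
Subtract 1: 1.0036548056 - 1 = 0.0036548056
Multiply by n: 190 * 0.0036548056 = 0.6944130640
Round to 4 dp: 0.6944

0.6944


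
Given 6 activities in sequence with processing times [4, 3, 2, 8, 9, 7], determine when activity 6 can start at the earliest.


Activity 6 starts after activities 1 through 5 complete.
Predecessor durations: [4, 3, 2, 8, 9]
ES = 4 + 3 + 2 + 8 + 9 = 26

26


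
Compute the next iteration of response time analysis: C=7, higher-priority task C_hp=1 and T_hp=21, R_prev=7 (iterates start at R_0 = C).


R_next = C + ceil(R_prev / T_hp) * C_hp
ceil(7 / 21) = ceil(0.3333) = 1
Interference = 1 * 1 = 1
R_next = 7 + 1 = 8

8


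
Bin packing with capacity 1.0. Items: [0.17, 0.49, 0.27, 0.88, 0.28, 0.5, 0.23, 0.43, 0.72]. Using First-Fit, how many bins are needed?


Place items sequentially using First-Fit:
  Item 0.17 -> new Bin 1
  Item 0.49 -> Bin 1 (now 0.66)
  Item 0.27 -> Bin 1 (now 0.93)
  Item 0.88 -> new Bin 2
  Item 0.28 -> new Bin 3
  Item 0.5 -> Bin 3 (now 0.78)
  Item 0.23 -> new Bin 4
  Item 0.43 -> Bin 4 (now 0.66)
  Item 0.72 -> new Bin 5
Total bins used = 5

5


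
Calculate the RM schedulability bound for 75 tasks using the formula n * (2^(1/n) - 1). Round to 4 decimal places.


Compute 2^(1/75) = 1.0092848012
Subtract 1: 1.0092848012 - 1 = 0.0092848012
Multiply by n: 75 * 0.0092848012 = 0.6963600900
Round to 4 dp: 0.6964

0.6964


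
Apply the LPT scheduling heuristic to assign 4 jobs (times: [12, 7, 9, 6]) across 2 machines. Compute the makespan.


Sort jobs in decreasing order (LPT): [12, 9, 7, 6]
Assign each job to the least loaded machine:
  Machine 1: jobs [12, 6], load = 18
  Machine 2: jobs [9, 7], load = 16
Makespan = max load = 18

18


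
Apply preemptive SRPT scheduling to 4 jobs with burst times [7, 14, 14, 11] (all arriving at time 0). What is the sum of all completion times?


Since all jobs arrive at t=0, SRPT equals SPT ordering.
SPT order: [7, 11, 14, 14]
Completion times:
  Job 1: p=7, C=7
  Job 2: p=11, C=18
  Job 3: p=14, C=32
  Job 4: p=14, C=46
Total completion time = 7 + 18 + 32 + 46 = 103

103


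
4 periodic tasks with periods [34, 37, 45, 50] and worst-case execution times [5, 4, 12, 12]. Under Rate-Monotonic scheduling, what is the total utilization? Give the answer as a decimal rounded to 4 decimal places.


Compute individual utilizations (exact fractions):
  Task 1: C/T = 5/34 (approx. 0.1471)
  Task 2: C/T = 4/37 (approx. 0.1081)
  Task 3: C/T = 12/45 = 4/15 (approx. 0.2667)
  Task 4: C/T = 12/50 = 6/25 (approx. 0.24)
Total utilization U = 5/34 + 4/37 + 4/15 + 6/25 = 71879/94350
Rounded to 4 decimal places: U = 0.7618
RM (Liu & Layland) bound for 4 tasks = 0.756828; compare with U = 71879/94350 (approx. 0.761834)
bound < U <= 1, so the RM sufficient condition is not met (inconclusive; an exact test such as response-time analysis is needed).

0.7618


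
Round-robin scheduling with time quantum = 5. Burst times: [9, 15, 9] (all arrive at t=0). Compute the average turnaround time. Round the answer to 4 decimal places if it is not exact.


Time quantum = 5
Execution trace:
  J1 runs 5 units, time = 5
  J2 runs 5 units, time = 10
  J3 runs 5 units, time = 15
  J1 runs 4 units, time = 19
  J2 runs 5 units, time = 24
  J3 runs 4 units, time = 28
  J2 runs 5 units, time = 33
Finish times: [19, 33, 28]
Average turnaround = 80/3 = 26.6667

26.6667


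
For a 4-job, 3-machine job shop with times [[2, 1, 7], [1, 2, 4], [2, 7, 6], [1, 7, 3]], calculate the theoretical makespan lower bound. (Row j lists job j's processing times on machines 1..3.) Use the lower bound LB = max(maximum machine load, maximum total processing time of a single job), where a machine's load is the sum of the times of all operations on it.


Machine loads:
  Machine 1: 2 + 1 + 2 + 1 = 6
  Machine 2: 1 + 2 + 7 + 7 = 17
  Machine 3: 7 + 4 + 6 + 3 = 20
Max machine load = 20
Job totals:
  Job 1: 10
  Job 2: 7
  Job 3: 15
  Job 4: 11
Max job total = 15
Lower bound = max(20, 15) = 20

20


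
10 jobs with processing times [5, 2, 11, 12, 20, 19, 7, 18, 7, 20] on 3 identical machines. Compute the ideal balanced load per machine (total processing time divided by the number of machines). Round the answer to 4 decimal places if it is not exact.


Total processing time = 5 + 2 + 11 + 12 + 20 + 19 + 7 + 18 + 7 + 20 = 121
Number of machines = 3
Ideal balanced load = 121 / 3 = 40.3333

40.3333


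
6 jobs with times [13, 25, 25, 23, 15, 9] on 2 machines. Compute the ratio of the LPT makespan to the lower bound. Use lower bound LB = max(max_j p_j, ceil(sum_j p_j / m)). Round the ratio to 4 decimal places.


LPT order: [25, 25, 23, 15, 13, 9]
Machine loads after assignment: [57, 53]
LPT makespan = 57
Lower bound = max(max_job, ceil(total/2)) = max(25, 55) = 55
Ratio = 57 / 55 = 1.0364

1.0364


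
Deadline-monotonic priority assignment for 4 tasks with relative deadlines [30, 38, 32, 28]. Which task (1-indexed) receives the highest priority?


Sort tasks by relative deadline (ascending):
  Task 4: deadline = 28
  Task 1: deadline = 30
  Task 3: deadline = 32
  Task 2: deadline = 38
Priority order (highest first): [4, 1, 3, 2]
Highest priority task = 4

4


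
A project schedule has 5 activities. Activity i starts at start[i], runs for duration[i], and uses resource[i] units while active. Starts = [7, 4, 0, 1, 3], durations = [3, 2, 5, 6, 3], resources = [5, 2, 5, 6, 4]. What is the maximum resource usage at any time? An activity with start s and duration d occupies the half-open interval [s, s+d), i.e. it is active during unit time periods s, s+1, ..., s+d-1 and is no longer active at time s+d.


Each activity i is active on [start_i, start_i + duration_i).
Compute total resource usage per time slot:
  t=0: active resources = [5], total = 5
  t=1: active resources = [5, 6], total = 11
  t=2: active resources = [5, 6], total = 11
  t=3: active resources = [5, 6, 4], total = 15
  t=4: active resources = [2, 5, 6, 4], total = 17
  t=5: active resources = [2, 6, 4], total = 12
  t=6: active resources = [6], total = 6
  t=7: active resources = [5], total = 5
  t=8: active resources = [5], total = 5
  t=9: active resources = [5], total = 5
Peak resource demand = 17

17


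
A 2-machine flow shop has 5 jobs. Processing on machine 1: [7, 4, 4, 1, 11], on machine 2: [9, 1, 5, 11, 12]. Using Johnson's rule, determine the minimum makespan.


Apply Johnson's rule:
  Group 1 (a <= b): [(4, 1, 11), (3, 4, 5), (1, 7, 9), (5, 11, 12)]
  Group 2 (a > b): [(2, 4, 1)]
Optimal job order: [4, 3, 1, 5, 2]
Schedule:
  Job 4: M1 done at 1, M2 done at 12
  Job 3: M1 done at 5, M2 done at 17
  Job 1: M1 done at 12, M2 done at 26
  Job 5: M1 done at 23, M2 done at 38
  Job 2: M1 done at 27, M2 done at 39
Makespan = 39

39


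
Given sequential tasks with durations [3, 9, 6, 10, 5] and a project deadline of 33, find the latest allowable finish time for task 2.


LF(activity 2) = deadline - sum of successor durations
Successors: activities 3 through 5 with durations [6, 10, 5]
Sum of successor durations = 21
LF = 33 - 21 = 12

12


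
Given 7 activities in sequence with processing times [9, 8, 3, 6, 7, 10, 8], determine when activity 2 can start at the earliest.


Activity 2 starts after activities 1 through 1 complete.
Predecessor durations: [9]
ES = 9 = 9

9


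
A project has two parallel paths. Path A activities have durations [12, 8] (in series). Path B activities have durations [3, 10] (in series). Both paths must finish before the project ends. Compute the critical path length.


Path A total = 12 + 8 = 20
Path B total = 3 + 10 = 13
Critical path = longest path = max(20, 13) = 20

20


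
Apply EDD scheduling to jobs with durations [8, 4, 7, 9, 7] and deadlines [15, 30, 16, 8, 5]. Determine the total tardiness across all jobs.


Sort by due date (EDD order): [(7, 5), (9, 8), (8, 15), (7, 16), (4, 30)]
Compute completion times and tardiness:
  Job 1: p=7, d=5, C=7, tardiness=max(0,7-5)=2
  Job 2: p=9, d=8, C=16, tardiness=max(0,16-8)=8
  Job 3: p=8, d=15, C=24, tardiness=max(0,24-15)=9
  Job 4: p=7, d=16, C=31, tardiness=max(0,31-16)=15
  Job 5: p=4, d=30, C=35, tardiness=max(0,35-30)=5
Total tardiness = 39

39


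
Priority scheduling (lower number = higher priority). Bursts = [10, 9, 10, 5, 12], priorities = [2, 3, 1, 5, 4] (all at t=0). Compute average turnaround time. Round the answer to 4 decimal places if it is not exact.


Sort by priority (ascending = highest first):
Order: [(1, 10), (2, 10), (3, 9), (4, 12), (5, 5)]
Completion times:
  Priority 1, burst=10, C=10
  Priority 2, burst=10, C=20
  Priority 3, burst=9, C=29
  Priority 4, burst=12, C=41
  Priority 5, burst=5, C=46
Average turnaround = 146/5 = 29.2

29.2


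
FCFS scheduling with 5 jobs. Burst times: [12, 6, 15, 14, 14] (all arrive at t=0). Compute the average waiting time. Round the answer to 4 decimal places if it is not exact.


FCFS order (as given): [12, 6, 15, 14, 14]
Waiting times:
  Job 1: wait = 0
  Job 2: wait = 12
  Job 3: wait = 18
  Job 4: wait = 33
  Job 5: wait = 47
Sum of waiting times = 110
Average waiting time = 110/5 = 22.0

22.0


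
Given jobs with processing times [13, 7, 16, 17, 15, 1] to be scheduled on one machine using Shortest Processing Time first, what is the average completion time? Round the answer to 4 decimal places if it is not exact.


Sort jobs by processing time (SPT order): [1, 7, 13, 15, 16, 17]
Compute completion times sequentially:
  Job 1: processing = 1, completes at 1
  Job 2: processing = 7, completes at 8
  Job 3: processing = 13, completes at 21
  Job 4: processing = 15, completes at 36
  Job 5: processing = 16, completes at 52
  Job 6: processing = 17, completes at 69
Sum of completion times = 187
Average completion time = 187/6 = 31.1667

31.1667


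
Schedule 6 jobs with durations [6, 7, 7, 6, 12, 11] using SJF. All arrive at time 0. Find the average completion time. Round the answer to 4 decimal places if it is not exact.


SJF order (ascending): [6, 6, 7, 7, 11, 12]
Completion times:
  Job 1: burst=6, C=6
  Job 2: burst=6, C=12
  Job 3: burst=7, C=19
  Job 4: burst=7, C=26
  Job 5: burst=11, C=37
  Job 6: burst=12, C=49
Average completion = 149/6 = 24.8333

24.8333


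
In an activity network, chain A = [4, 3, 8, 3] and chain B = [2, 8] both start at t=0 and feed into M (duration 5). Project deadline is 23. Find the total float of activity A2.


Forward pass: ES(A2) = sum of predecessors on chain A = 4
EF = ES + duration = 4 + 3 = 7
Backward pass: LF(M) = deadline = 23; LS(M) = 23 - 5 = 18
LF(A2) = LS(M) - sum(successors on chain A) = 18 - 11 = 7
LS = LF - duration = 7 - 3 = 4
Total float = LS - ES = 4 - 4 = 0

0


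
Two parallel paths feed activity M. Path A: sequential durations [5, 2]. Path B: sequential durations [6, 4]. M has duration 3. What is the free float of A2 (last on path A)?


ES(A2) = sum of predecessors on chain A = 5
EF(A2) = ES + duration = 5 + 2 = 7
Successor of A2 is M. ES(M) = max(sum(A), sum(B)) = max(7, 10) = 10
Free float = ES(successor) - EF(current) = 10 - 7 = 3

3


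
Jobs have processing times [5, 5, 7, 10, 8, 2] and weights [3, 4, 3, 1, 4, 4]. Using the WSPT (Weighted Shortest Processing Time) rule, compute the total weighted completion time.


Compute p/w ratios and sort ascending (WSPT): [(2, 4), (5, 4), (5, 3), (8, 4), (7, 3), (10, 1)]
Compute weighted completion times:
  Job (p=2,w=4): C=2, w*C=4*2=8
  Job (p=5,w=4): C=7, w*C=4*7=28
  Job (p=5,w=3): C=12, w*C=3*12=36
  Job (p=8,w=4): C=20, w*C=4*20=80
  Job (p=7,w=3): C=27, w*C=3*27=81
  Job (p=10,w=1): C=37, w*C=1*37=37
Total weighted completion time = 270

270


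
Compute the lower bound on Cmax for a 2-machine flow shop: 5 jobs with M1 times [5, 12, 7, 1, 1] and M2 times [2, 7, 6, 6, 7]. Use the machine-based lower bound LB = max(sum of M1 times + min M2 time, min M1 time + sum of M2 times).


LB1 = sum(M1 times) + min(M2 times) = 26 + 2 = 28
LB2 = min(M1 times) + sum(M2 times) = 1 + 28 = 29
Lower bound = max(LB1, LB2) = max(28, 29) = 29

29


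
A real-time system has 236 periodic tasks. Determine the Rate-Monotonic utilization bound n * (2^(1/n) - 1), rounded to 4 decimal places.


Compute 2^(1/236) = 1.0029413817
Subtract 1: 1.0029413817 - 1 = 0.0029413817
Multiply by n: 236 * 0.0029413817 = 0.6941660812
Round to 4 dp: 0.6942

0.6942


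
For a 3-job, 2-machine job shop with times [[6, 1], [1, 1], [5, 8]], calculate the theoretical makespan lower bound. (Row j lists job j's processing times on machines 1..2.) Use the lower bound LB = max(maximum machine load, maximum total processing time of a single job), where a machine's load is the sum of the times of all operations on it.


Machine loads:
  Machine 1: 6 + 1 + 5 = 12
  Machine 2: 1 + 1 + 8 = 10
Max machine load = 12
Job totals:
  Job 1: 7
  Job 2: 2
  Job 3: 13
Max job total = 13
Lower bound = max(12, 13) = 13

13


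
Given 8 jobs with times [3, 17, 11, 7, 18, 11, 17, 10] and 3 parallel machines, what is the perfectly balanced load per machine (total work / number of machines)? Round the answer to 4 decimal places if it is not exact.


Total processing time = 3 + 17 + 11 + 7 + 18 + 11 + 17 + 10 = 94
Number of machines = 3
Ideal balanced load = 94 / 3 = 31.3333

31.3333


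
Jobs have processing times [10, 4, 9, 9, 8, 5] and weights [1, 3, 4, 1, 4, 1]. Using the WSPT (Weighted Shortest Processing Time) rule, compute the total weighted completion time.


Compute p/w ratios and sort ascending (WSPT): [(4, 3), (8, 4), (9, 4), (5, 1), (9, 1), (10, 1)]
Compute weighted completion times:
  Job (p=4,w=3): C=4, w*C=3*4=12
  Job (p=8,w=4): C=12, w*C=4*12=48
  Job (p=9,w=4): C=21, w*C=4*21=84
  Job (p=5,w=1): C=26, w*C=1*26=26
  Job (p=9,w=1): C=35, w*C=1*35=35
  Job (p=10,w=1): C=45, w*C=1*45=45
Total weighted completion time = 250

250


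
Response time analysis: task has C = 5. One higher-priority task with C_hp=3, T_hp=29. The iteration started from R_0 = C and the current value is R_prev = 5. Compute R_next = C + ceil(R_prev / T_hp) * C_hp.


R_next = C + ceil(R_prev / T_hp) * C_hp
ceil(5 / 29) = ceil(0.1724) = 1
Interference = 1 * 3 = 3
R_next = 5 + 3 = 8

8


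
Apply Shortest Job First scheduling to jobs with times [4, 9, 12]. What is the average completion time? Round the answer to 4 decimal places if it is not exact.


SJF order (ascending): [4, 9, 12]
Completion times:
  Job 1: burst=4, C=4
  Job 2: burst=9, C=13
  Job 3: burst=12, C=25
Average completion = 42/3 = 14.0

14.0


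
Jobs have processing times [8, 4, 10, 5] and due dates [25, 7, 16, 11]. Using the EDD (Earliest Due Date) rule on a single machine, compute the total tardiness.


Sort by due date (EDD order): [(4, 7), (5, 11), (10, 16), (8, 25)]
Compute completion times and tardiness:
  Job 1: p=4, d=7, C=4, tardiness=max(0,4-7)=0
  Job 2: p=5, d=11, C=9, tardiness=max(0,9-11)=0
  Job 3: p=10, d=16, C=19, tardiness=max(0,19-16)=3
  Job 4: p=8, d=25, C=27, tardiness=max(0,27-25)=2
Total tardiness = 5

5


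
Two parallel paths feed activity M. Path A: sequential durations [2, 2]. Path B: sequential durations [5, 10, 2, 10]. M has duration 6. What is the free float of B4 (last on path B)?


ES(B4) = sum of predecessors on chain B = 17
EF(B4) = ES + duration = 17 + 10 = 27
Successor of B4 is M. ES(M) = max(sum(A), sum(B)) = max(4, 27) = 27
Free float = ES(successor) - EF(current) = 27 - 27 = 0

0


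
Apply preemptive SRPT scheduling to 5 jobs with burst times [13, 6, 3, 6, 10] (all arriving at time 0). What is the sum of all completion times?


Since all jobs arrive at t=0, SRPT equals SPT ordering.
SPT order: [3, 6, 6, 10, 13]
Completion times:
  Job 1: p=3, C=3
  Job 2: p=6, C=9
  Job 3: p=6, C=15
  Job 4: p=10, C=25
  Job 5: p=13, C=38
Total completion time = 3 + 9 + 15 + 25 + 38 = 90

90


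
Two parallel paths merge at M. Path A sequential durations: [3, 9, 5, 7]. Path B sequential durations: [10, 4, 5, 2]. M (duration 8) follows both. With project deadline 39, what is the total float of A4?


Forward pass: ES(A4) = sum of predecessors on chain A = 17
EF = ES + duration = 17 + 7 = 24
Backward pass: LF(M) = deadline = 39; LS(M) = 39 - 8 = 31
LF(A4) = LS(M) - sum(successors on chain A) = 31 - 0 = 31
LS = LF - duration = 31 - 7 = 24
Total float = LS - ES = 24 - 17 = 7

7


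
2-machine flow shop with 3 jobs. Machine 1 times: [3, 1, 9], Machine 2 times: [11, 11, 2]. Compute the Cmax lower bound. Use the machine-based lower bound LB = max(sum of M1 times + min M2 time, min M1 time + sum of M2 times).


LB1 = sum(M1 times) + min(M2 times) = 13 + 2 = 15
LB2 = min(M1 times) + sum(M2 times) = 1 + 24 = 25
Lower bound = max(LB1, LB2) = max(15, 25) = 25

25


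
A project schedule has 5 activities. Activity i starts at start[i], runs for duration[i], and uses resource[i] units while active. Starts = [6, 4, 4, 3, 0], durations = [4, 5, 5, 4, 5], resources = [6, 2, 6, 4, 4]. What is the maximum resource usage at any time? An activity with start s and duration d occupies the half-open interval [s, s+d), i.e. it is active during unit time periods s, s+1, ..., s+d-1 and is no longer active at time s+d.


Each activity i is active on [start_i, start_i + duration_i).
Compute total resource usage per time slot:
  t=0: active resources = [4], total = 4
  t=1: active resources = [4], total = 4
  t=2: active resources = [4], total = 4
  t=3: active resources = [4, 4], total = 8
  t=4: active resources = [2, 6, 4, 4], total = 16
  t=5: active resources = [2, 6, 4], total = 12
  t=6: active resources = [6, 2, 6, 4], total = 18
  t=7: active resources = [6, 2, 6], total = 14
  t=8: active resources = [6, 2, 6], total = 14
  t=9: active resources = [6], total = 6
Peak resource demand = 18

18


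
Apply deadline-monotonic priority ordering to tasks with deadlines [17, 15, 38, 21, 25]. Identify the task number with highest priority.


Sort tasks by relative deadline (ascending):
  Task 2: deadline = 15
  Task 1: deadline = 17
  Task 4: deadline = 21
  Task 5: deadline = 25
  Task 3: deadline = 38
Priority order (highest first): [2, 1, 4, 5, 3]
Highest priority task = 2

2


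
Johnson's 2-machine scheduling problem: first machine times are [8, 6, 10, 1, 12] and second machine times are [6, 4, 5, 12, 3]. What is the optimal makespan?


Apply Johnson's rule:
  Group 1 (a <= b): [(4, 1, 12)]
  Group 2 (a > b): [(1, 8, 6), (3, 10, 5), (2, 6, 4), (5, 12, 3)]
Optimal job order: [4, 1, 3, 2, 5]
Schedule:
  Job 4: M1 done at 1, M2 done at 13
  Job 1: M1 done at 9, M2 done at 19
  Job 3: M1 done at 19, M2 done at 24
  Job 2: M1 done at 25, M2 done at 29
  Job 5: M1 done at 37, M2 done at 40
Makespan = 40

40


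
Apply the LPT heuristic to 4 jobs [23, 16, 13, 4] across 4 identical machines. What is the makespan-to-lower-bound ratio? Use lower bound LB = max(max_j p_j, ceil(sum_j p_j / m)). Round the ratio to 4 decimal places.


LPT order: [23, 16, 13, 4]
Machine loads after assignment: [23, 16, 13, 4]
LPT makespan = 23
Lower bound = max(max_job, ceil(total/4)) = max(23, 14) = 23
Ratio = 23 / 23 = 1.0

1.0


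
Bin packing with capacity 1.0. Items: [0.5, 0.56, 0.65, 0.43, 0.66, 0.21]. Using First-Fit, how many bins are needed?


Place items sequentially using First-Fit:
  Item 0.5 -> new Bin 1
  Item 0.56 -> new Bin 2
  Item 0.65 -> new Bin 3
  Item 0.43 -> Bin 1 (now 0.93)
  Item 0.66 -> new Bin 4
  Item 0.21 -> Bin 2 (now 0.77)
Total bins used = 4

4
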